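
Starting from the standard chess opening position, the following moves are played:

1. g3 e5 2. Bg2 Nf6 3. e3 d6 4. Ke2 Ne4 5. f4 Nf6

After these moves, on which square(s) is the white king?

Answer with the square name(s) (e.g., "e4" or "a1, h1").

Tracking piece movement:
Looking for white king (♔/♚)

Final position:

  a b c d e f g h
  ─────────────────
8│♜ ♞ ♝ ♛ ♚ ♝ · ♜│8
7│♟ ♟ ♟ · · ♟ ♟ ♟│7
6│· · · ♟ · ♞ · ·│6
5│· · · · ♟ · · ·│5
4│· · · · · ♙ · ·│4
3│· · · · ♙ · ♙ ·│3
2│♙ ♙ ♙ ♙ ♔ · ♗ ♙│2
1│♖ ♘ ♗ ♕ · · ♘ ♖│1
  ─────────────────
  a b c d e f g h


e2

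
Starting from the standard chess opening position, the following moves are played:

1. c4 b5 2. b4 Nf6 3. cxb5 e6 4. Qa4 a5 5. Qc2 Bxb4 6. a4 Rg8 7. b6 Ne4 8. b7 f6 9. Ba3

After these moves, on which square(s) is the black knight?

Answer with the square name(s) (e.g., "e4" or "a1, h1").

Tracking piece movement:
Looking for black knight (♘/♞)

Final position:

  a b c d e f g h
  ─────────────────
8│♜ ♞ ♝ ♛ ♚ · ♜ ·│8
7│· ♙ ♟ ♟ · · ♟ ♟│7
6│· · · · ♟ ♟ · ·│6
5│♟ · · · · · · ·│5
4│♙ ♝ · · ♞ · · ·│4
3│♗ · · · · · · ·│3
2│· · ♕ ♙ ♙ ♙ ♙ ♙│2
1│♖ ♘ · · ♔ ♗ ♘ ♖│1
  ─────────────────
  a b c d e f g h


b8, e4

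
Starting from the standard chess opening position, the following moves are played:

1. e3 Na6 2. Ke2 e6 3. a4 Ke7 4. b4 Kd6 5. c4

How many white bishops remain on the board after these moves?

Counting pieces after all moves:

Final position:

  a b c d e f g h
  ─────────────────
8│♜ · ♝ ♛ · ♝ ♞ ♜│8
7│♟ ♟ ♟ ♟ · ♟ ♟ ♟│7
6│♞ · · ♚ ♟ · · ·│6
5│· · · · · · · ·│5
4│♙ ♙ ♙ · · · · ·│4
3│· · · · ♙ · · ·│3
2│· · · ♙ ♔ ♙ ♙ ♙│2
1│♖ ♘ ♗ ♕ · ♗ ♘ ♖│1
  ─────────────────
  a b c d e f g h


2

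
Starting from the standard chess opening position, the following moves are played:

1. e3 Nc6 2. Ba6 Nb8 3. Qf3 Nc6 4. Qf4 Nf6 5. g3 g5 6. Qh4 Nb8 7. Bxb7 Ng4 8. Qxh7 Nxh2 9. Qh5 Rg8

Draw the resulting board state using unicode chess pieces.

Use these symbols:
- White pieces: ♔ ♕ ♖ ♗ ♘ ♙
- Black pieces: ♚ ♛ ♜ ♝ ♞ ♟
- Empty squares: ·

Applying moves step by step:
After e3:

♜ ♞ ♝ ♛ ♚ ♝ ♞ ♜
♟ ♟ ♟ ♟ ♟ ♟ ♟ ♟
· · · · · · · ·
· · · · · · · ·
· · · · · · · ·
· · · · ♙ · · ·
♙ ♙ ♙ ♙ · ♙ ♙ ♙
♖ ♘ ♗ ♕ ♔ ♗ ♘ ♖


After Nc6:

♜ · ♝ ♛ ♚ ♝ ♞ ♜
♟ ♟ ♟ ♟ ♟ ♟ ♟ ♟
· · ♞ · · · · ·
· · · · · · · ·
· · · · · · · ·
· · · · ♙ · · ·
♙ ♙ ♙ ♙ · ♙ ♙ ♙
♖ ♘ ♗ ♕ ♔ ♗ ♘ ♖


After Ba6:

♜ · ♝ ♛ ♚ ♝ ♞ ♜
♟ ♟ ♟ ♟ ♟ ♟ ♟ ♟
♗ · ♞ · · · · ·
· · · · · · · ·
· · · · · · · ·
· · · · ♙ · · ·
♙ ♙ ♙ ♙ · ♙ ♙ ♙
♖ ♘ ♗ ♕ ♔ · ♘ ♖


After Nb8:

♜ ♞ ♝ ♛ ♚ ♝ ♞ ♜
♟ ♟ ♟ ♟ ♟ ♟ ♟ ♟
♗ · · · · · · ·
· · · · · · · ·
· · · · · · · ·
· · · · ♙ · · ·
♙ ♙ ♙ ♙ · ♙ ♙ ♙
♖ ♘ ♗ ♕ ♔ · ♘ ♖


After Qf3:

♜ ♞ ♝ ♛ ♚ ♝ ♞ ♜
♟ ♟ ♟ ♟ ♟ ♟ ♟ ♟
♗ · · · · · · ·
· · · · · · · ·
· · · · · · · ·
· · · · ♙ ♕ · ·
♙ ♙ ♙ ♙ · ♙ ♙ ♙
♖ ♘ ♗ · ♔ · ♘ ♖


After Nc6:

♜ · ♝ ♛ ♚ ♝ ♞ ♜
♟ ♟ ♟ ♟ ♟ ♟ ♟ ♟
♗ · ♞ · · · · ·
· · · · · · · ·
· · · · · · · ·
· · · · ♙ ♕ · ·
♙ ♙ ♙ ♙ · ♙ ♙ ♙
♖ ♘ ♗ · ♔ · ♘ ♖


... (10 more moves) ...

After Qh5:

♜ ♞ ♝ ♛ ♚ ♝ · ♜
♟ ♗ ♟ ♟ ♟ ♟ · ·
· · · · · · · ·
· · · · · · ♟ ♕
· · · · · · · ·
· · · · ♙ · ♙ ·
♙ ♙ ♙ ♙ · ♙ · ♞
♖ ♘ ♗ · ♔ · ♘ ♖


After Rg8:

♜ ♞ ♝ ♛ ♚ ♝ ♜ ·
♟ ♗ ♟ ♟ ♟ ♟ · ·
· · · · · · · ·
· · · · · · ♟ ♕
· · · · · · · ·
· · · · ♙ · ♙ ·
♙ ♙ ♙ ♙ · ♙ · ♞
♖ ♘ ♗ · ♔ · ♘ ♖



  a b c d e f g h
  ─────────────────
8│♜ ♞ ♝ ♛ ♚ ♝ ♜ ·│8
7│♟ ♗ ♟ ♟ ♟ ♟ · ·│7
6│· · · · · · · ·│6
5│· · · · · · ♟ ♕│5
4│· · · · · · · ·│4
3│· · · · ♙ · ♙ ·│3
2│♙ ♙ ♙ ♙ · ♙ · ♞│2
1│♖ ♘ ♗ · ♔ · ♘ ♖│1
  ─────────────────
  a b c d e f g h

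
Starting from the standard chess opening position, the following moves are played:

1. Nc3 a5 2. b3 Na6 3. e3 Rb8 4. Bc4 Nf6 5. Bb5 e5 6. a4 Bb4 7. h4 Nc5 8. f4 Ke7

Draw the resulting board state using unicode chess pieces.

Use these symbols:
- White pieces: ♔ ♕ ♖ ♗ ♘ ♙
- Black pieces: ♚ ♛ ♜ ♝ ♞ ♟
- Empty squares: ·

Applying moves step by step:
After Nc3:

♜ ♞ ♝ ♛ ♚ ♝ ♞ ♜
♟ ♟ ♟ ♟ ♟ ♟ ♟ ♟
· · · · · · · ·
· · · · · · · ·
· · · · · · · ·
· · ♘ · · · · ·
♙ ♙ ♙ ♙ ♙ ♙ ♙ ♙
♖ · ♗ ♕ ♔ ♗ ♘ ♖


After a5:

♜ ♞ ♝ ♛ ♚ ♝ ♞ ♜
· ♟ ♟ ♟ ♟ ♟ ♟ ♟
· · · · · · · ·
♟ · · · · · · ·
· · · · · · · ·
· · ♘ · · · · ·
♙ ♙ ♙ ♙ ♙ ♙ ♙ ♙
♖ · ♗ ♕ ♔ ♗ ♘ ♖


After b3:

♜ ♞ ♝ ♛ ♚ ♝ ♞ ♜
· ♟ ♟ ♟ ♟ ♟ ♟ ♟
· · · · · · · ·
♟ · · · · · · ·
· · · · · · · ·
· ♙ ♘ · · · · ·
♙ · ♙ ♙ ♙ ♙ ♙ ♙
♖ · ♗ ♕ ♔ ♗ ♘ ♖


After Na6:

♜ · ♝ ♛ ♚ ♝ ♞ ♜
· ♟ ♟ ♟ ♟ ♟ ♟ ♟
♞ · · · · · · ·
♟ · · · · · · ·
· · · · · · · ·
· ♙ ♘ · · · · ·
♙ · ♙ ♙ ♙ ♙ ♙ ♙
♖ · ♗ ♕ ♔ ♗ ♘ ♖


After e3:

♜ · ♝ ♛ ♚ ♝ ♞ ♜
· ♟ ♟ ♟ ♟ ♟ ♟ ♟
♞ · · · · · · ·
♟ · · · · · · ·
· · · · · · · ·
· ♙ ♘ · ♙ · · ·
♙ · ♙ ♙ · ♙ ♙ ♙
♖ · ♗ ♕ ♔ ♗ ♘ ♖


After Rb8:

· ♜ ♝ ♛ ♚ ♝ ♞ ♜
· ♟ ♟ ♟ ♟ ♟ ♟ ♟
♞ · · · · · · ·
♟ · · · · · · ·
· · · · · · · ·
· ♙ ♘ · ♙ · · ·
♙ · ♙ ♙ · ♙ ♙ ♙
♖ · ♗ ♕ ♔ ♗ ♘ ♖


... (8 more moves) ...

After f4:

· ♜ ♝ ♛ ♚ · · ♜
· ♟ ♟ ♟ · ♟ ♟ ♟
· · · · · ♞ · ·
♟ ♗ ♞ · ♟ · · ·
♙ ♝ · · · ♙ · ♙
· ♙ ♘ · ♙ · · ·
· · ♙ ♙ · · ♙ ·
♖ · ♗ ♕ ♔ · ♘ ♖


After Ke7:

· ♜ ♝ ♛ · · · ♜
· ♟ ♟ ♟ ♚ ♟ ♟ ♟
· · · · · ♞ · ·
♟ ♗ ♞ · ♟ · · ·
♙ ♝ · · · ♙ · ♙
· ♙ ♘ · ♙ · · ·
· · ♙ ♙ · · ♙ ·
♖ · ♗ ♕ ♔ · ♘ ♖



  a b c d e f g h
  ─────────────────
8│· ♜ ♝ ♛ · · · ♜│8
7│· ♟ ♟ ♟ ♚ ♟ ♟ ♟│7
6│· · · · · ♞ · ·│6
5│♟ ♗ ♞ · ♟ · · ·│5
4│♙ ♝ · · · ♙ · ♙│4
3│· ♙ ♘ · ♙ · · ·│3
2│· · ♙ ♙ · · ♙ ·│2
1│♖ · ♗ ♕ ♔ · ♘ ♖│1
  ─────────────────
  a b c d e f g h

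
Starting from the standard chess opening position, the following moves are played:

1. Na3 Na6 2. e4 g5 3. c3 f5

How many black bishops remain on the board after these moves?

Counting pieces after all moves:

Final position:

  a b c d e f g h
  ─────────────────
8│♜ · ♝ ♛ ♚ ♝ ♞ ♜│8
7│♟ ♟ ♟ ♟ ♟ · · ♟│7
6│♞ · · · · · · ·│6
5│· · · · · ♟ ♟ ·│5
4│· · · · ♙ · · ·│4
3│♘ · ♙ · · · · ·│3
2│♙ ♙ · ♙ · ♙ ♙ ♙│2
1│♖ · ♗ ♕ ♔ ♗ ♘ ♖│1
  ─────────────────
  a b c d e f g h


2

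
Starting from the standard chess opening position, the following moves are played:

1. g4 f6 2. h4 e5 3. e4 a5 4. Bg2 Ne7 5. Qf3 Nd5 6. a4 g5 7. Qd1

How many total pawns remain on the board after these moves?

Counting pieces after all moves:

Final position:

  a b c d e f g h
  ─────────────────
8│♜ ♞ ♝ ♛ ♚ ♝ · ♜│8
7│· ♟ ♟ ♟ · · · ♟│7
6│· · · · · ♟ · ·│6
5│♟ · · ♞ ♟ · ♟ ·│5
4│♙ · · · ♙ · ♙ ♙│4
3│· · · · · · · ·│3
2│· ♙ ♙ ♙ · ♙ ♗ ·│2
1│♖ ♘ ♗ ♕ ♔ · ♘ ♖│1
  ─────────────────
  a b c d e f g h


16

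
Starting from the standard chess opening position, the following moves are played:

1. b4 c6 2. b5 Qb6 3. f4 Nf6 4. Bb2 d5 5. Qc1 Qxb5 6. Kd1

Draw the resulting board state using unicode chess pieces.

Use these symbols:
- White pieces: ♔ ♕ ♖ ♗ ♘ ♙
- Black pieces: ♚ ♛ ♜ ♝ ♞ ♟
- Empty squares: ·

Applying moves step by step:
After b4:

♜ ♞ ♝ ♛ ♚ ♝ ♞ ♜
♟ ♟ ♟ ♟ ♟ ♟ ♟ ♟
· · · · · · · ·
· · · · · · · ·
· ♙ · · · · · ·
· · · · · · · ·
♙ · ♙ ♙ ♙ ♙ ♙ ♙
♖ ♘ ♗ ♕ ♔ ♗ ♘ ♖


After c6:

♜ ♞ ♝ ♛ ♚ ♝ ♞ ♜
♟ ♟ · ♟ ♟ ♟ ♟ ♟
· · ♟ · · · · ·
· · · · · · · ·
· ♙ · · · · · ·
· · · · · · · ·
♙ · ♙ ♙ ♙ ♙ ♙ ♙
♖ ♘ ♗ ♕ ♔ ♗ ♘ ♖


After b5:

♜ ♞ ♝ ♛ ♚ ♝ ♞ ♜
♟ ♟ · ♟ ♟ ♟ ♟ ♟
· · ♟ · · · · ·
· ♙ · · · · · ·
· · · · · · · ·
· · · · · · · ·
♙ · ♙ ♙ ♙ ♙ ♙ ♙
♖ ♘ ♗ ♕ ♔ ♗ ♘ ♖


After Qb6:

♜ ♞ ♝ · ♚ ♝ ♞ ♜
♟ ♟ · ♟ ♟ ♟ ♟ ♟
· ♛ ♟ · · · · ·
· ♙ · · · · · ·
· · · · · · · ·
· · · · · · · ·
♙ · ♙ ♙ ♙ ♙ ♙ ♙
♖ ♘ ♗ ♕ ♔ ♗ ♘ ♖


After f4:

♜ ♞ ♝ · ♚ ♝ ♞ ♜
♟ ♟ · ♟ ♟ ♟ ♟ ♟
· ♛ ♟ · · · · ·
· ♙ · · · · · ·
· · · · · ♙ · ·
· · · · · · · ·
♙ · ♙ ♙ ♙ · ♙ ♙
♖ ♘ ♗ ♕ ♔ ♗ ♘ ♖


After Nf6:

♜ ♞ ♝ · ♚ ♝ · ♜
♟ ♟ · ♟ ♟ ♟ ♟ ♟
· ♛ ♟ · · ♞ · ·
· ♙ · · · · · ·
· · · · · ♙ · ·
· · · · · · · ·
♙ · ♙ ♙ ♙ · ♙ ♙
♖ ♘ ♗ ♕ ♔ ♗ ♘ ♖


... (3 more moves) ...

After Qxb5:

♜ ♞ ♝ · ♚ ♝ · ♜
♟ ♟ · · ♟ ♟ ♟ ♟
· · ♟ · · ♞ · ·
· ♛ · ♟ · · · ·
· · · · · ♙ · ·
· · · · · · · ·
♙ ♗ ♙ ♙ ♙ · ♙ ♙
♖ ♘ ♕ · ♔ ♗ ♘ ♖


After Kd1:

♜ ♞ ♝ · ♚ ♝ · ♜
♟ ♟ · · ♟ ♟ ♟ ♟
· · ♟ · · ♞ · ·
· ♛ · ♟ · · · ·
· · · · · ♙ · ·
· · · · · · · ·
♙ ♗ ♙ ♙ ♙ · ♙ ♙
♖ ♘ ♕ ♔ · ♗ ♘ ♖



  a b c d e f g h
  ─────────────────
8│♜ ♞ ♝ · ♚ ♝ · ♜│8
7│♟ ♟ · · ♟ ♟ ♟ ♟│7
6│· · ♟ · · ♞ · ·│6
5│· ♛ · ♟ · · · ·│5
4│· · · · · ♙ · ·│4
3│· · · · · · · ·│3
2│♙ ♗ ♙ ♙ ♙ · ♙ ♙│2
1│♖ ♘ ♕ ♔ · ♗ ♘ ♖│1
  ─────────────────
  a b c d e f g h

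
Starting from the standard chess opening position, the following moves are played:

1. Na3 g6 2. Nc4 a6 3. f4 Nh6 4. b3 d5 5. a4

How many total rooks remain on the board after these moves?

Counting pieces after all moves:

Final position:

  a b c d e f g h
  ─────────────────
8│♜ ♞ ♝ ♛ ♚ ♝ · ♜│8
7│· ♟ ♟ · ♟ ♟ · ♟│7
6│♟ · · · · · ♟ ♞│6
5│· · · ♟ · · · ·│5
4│♙ · ♘ · · ♙ · ·│4
3│· ♙ · · · · · ·│3
2│· · ♙ ♙ ♙ · ♙ ♙│2
1│♖ · ♗ ♕ ♔ ♗ ♘ ♖│1
  ─────────────────
  a b c d e f g h


4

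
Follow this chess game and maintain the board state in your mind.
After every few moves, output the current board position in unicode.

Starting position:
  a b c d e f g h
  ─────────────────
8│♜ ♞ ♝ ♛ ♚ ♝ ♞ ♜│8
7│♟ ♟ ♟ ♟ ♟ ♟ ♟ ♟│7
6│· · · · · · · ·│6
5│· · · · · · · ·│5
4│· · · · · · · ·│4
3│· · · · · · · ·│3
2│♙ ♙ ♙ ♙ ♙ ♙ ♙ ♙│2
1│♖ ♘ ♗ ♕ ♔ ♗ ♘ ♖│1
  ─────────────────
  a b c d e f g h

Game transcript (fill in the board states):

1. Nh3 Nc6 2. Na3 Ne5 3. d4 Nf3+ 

  a b c d e f g h
  ─────────────────
8│♜ · ♝ ♛ ♚ ♝ ♞ ♜│8
7│♟ ♟ ♟ ♟ ♟ ♟ ♟ ♟│7
6│· · · · · · · ·│6
5│· · · · · · · ·│5
4│· · · ♙ · · · ·│4
3│♘ · · · · ♞ · ♘│3
2│♙ ♙ ♙ · ♙ ♙ ♙ ♙│2
1│♖ · ♗ ♕ ♔ ♗ · ♖│1
  ─────────────────
  a b c d e f g h

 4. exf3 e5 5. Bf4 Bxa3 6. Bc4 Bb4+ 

  a b c d e f g h
  ─────────────────
8│♜ · ♝ ♛ ♚ · ♞ ♜│8
7│♟ ♟ ♟ ♟ · ♟ ♟ ♟│7
6│· · · · · · · ·│6
5│· · · · ♟ · · ·│5
4│· ♝ ♗ ♙ · ♗ · ·│4
3│· · · · · ♙ · ♘│3
2│♙ ♙ ♙ · · ♙ ♙ ♙│2
1│♖ · · ♕ ♔ · · ♖│1
  ─────────────────
  a b c d e f g h

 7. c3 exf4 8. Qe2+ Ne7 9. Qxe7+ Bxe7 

  a b c d e f g h
  ─────────────────
8│♜ · ♝ ♛ ♚ · · ♜│8
7│♟ ♟ ♟ ♟ ♝ ♟ ♟ ♟│7
6│· · · · · · · ·│6
5│· · · · · · · ·│5
4│· · ♗ ♙ · ♟ · ·│4
3│· · ♙ · · ♙ · ♘│3
2│♙ ♙ · · · ♙ ♙ ♙│2
1│♖ · · · ♔ · · ♖│1
  ─────────────────
  a b c d e f g h

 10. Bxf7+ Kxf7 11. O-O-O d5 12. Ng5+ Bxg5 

  a b c d e f g h
  ─────────────────
8│♜ · ♝ ♛ · · · ♜│8
7│♟ ♟ ♟ · · ♚ ♟ ♟│7
6│· · · · · · · ·│6
5│· · · ♟ · · ♝ ·│5
4│· · · ♙ · ♟ · ·│4
3│· · ♙ · · ♙ · ·│3
2│♙ ♙ · · · ♙ ♙ ♙│2
1│· · ♔ ♖ · · · ♖│1
  ─────────────────
  a b c d e f g h

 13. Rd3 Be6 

  a b c d e f g h
  ─────────────────
8│♜ · · ♛ · · · ♜│8
7│♟ ♟ ♟ · · ♚ ♟ ♟│7
6│· · · · ♝ · · ·│6
5│· · · ♟ · · ♝ ·│5
4│· · · ♙ · ♟ · ·│4
3│· · ♙ ♖ · ♙ · ·│3
2│♙ ♙ · · · ♙ ♙ ♙│2
1│· · ♔ · · · · ♖│1
  ─────────────────
  a b c d e f g h


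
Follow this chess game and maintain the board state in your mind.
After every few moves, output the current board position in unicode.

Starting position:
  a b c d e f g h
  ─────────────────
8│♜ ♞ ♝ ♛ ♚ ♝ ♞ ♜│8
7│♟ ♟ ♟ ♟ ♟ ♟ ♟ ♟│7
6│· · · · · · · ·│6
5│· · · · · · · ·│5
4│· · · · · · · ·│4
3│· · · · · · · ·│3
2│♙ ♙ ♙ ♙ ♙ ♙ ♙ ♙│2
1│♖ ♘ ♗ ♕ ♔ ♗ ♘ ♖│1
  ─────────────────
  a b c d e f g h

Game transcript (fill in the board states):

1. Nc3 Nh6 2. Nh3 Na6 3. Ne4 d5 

  a b c d e f g h
  ─────────────────
8│♜ · ♝ ♛ ♚ ♝ · ♜│8
7│♟ ♟ ♟ · ♟ ♟ ♟ ♟│7
6│♞ · · · · · · ♞│6
5│· · · ♟ · · · ·│5
4│· · · · ♘ · · ·│4
3│· · · · · · · ♘│3
2│♙ ♙ ♙ ♙ ♙ ♙ ♙ ♙│2
1│♖ · ♗ ♕ ♔ ♗ · ♖│1
  ─────────────────
  a b c d e f g h

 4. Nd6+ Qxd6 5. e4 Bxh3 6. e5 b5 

  a b c d e f g h
  ─────────────────
8│♜ · · · ♚ ♝ · ♜│8
7│♟ · ♟ · ♟ ♟ ♟ ♟│7
6│♞ · · ♛ · · · ♞│6
5│· ♟ · ♟ ♙ · · ·│5
4│· · · · · · · ·│4
3│· · · · · · · ♝│3
2│♙ ♙ ♙ ♙ · ♙ ♙ ♙│2
1│♖ · ♗ ♕ ♔ ♗ · ♖│1
  ─────────────────
  a b c d e f g h

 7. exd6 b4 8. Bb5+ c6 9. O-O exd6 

  a b c d e f g h
  ─────────────────
8│♜ · · · ♚ ♝ · ♜│8
7│♟ · · · · ♟ ♟ ♟│7
6│♞ · ♟ ♟ · · · ♞│6
5│· ♗ · ♟ · · · ·│5
4│· ♟ · · · · · ·│4
3│· · · · · · · ♝│3
2│♙ ♙ ♙ ♙ · ♙ ♙ ♙│2
1│♖ · ♗ ♕ · ♖ ♔ ·│1
  ─────────────────
  a b c d e f g h

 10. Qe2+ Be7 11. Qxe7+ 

  a b c d e f g h
  ─────────────────
8│♜ · · · ♚ · · ♜│8
7│♟ · · · ♕ ♟ ♟ ♟│7
6│♞ · ♟ ♟ · · · ♞│6
5│· ♗ · ♟ · · · ·│5
4│· ♟ · · · · · ·│4
3│· · · · · · · ♝│3
2│♙ ♙ ♙ ♙ · ♙ ♙ ♙│2
1│♖ · ♗ · · ♖ ♔ ·│1
  ─────────────────
  a b c d e f g h


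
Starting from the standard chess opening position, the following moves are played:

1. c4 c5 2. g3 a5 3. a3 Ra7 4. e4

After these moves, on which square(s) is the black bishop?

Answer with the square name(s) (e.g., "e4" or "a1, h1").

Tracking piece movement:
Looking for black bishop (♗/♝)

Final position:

  a b c d e f g h
  ─────────────────
8│· ♞ ♝ ♛ ♚ ♝ ♞ ♜│8
7│♜ ♟ · ♟ ♟ ♟ ♟ ♟│7
6│· · · · · · · ·│6
5│♟ · ♟ · · · · ·│5
4│· · ♙ · ♙ · · ·│4
3│♙ · · · · · ♙ ·│3
2│· ♙ · ♙ · ♙ · ♙│2
1│♖ ♘ ♗ ♕ ♔ ♗ ♘ ♖│1
  ─────────────────
  a b c d e f g h


c8, f8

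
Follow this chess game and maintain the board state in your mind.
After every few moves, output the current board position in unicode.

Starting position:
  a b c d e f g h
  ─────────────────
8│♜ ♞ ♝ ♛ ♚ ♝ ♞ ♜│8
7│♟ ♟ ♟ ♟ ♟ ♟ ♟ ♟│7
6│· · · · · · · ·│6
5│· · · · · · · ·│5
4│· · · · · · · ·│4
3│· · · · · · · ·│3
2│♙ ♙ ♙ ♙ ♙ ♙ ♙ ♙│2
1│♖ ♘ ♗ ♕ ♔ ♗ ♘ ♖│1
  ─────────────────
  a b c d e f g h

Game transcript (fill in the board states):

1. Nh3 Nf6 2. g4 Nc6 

  a b c d e f g h
  ─────────────────
8│♜ · ♝ ♛ ♚ ♝ · ♜│8
7│♟ ♟ ♟ ♟ ♟ ♟ ♟ ♟│7
6│· · ♞ · · ♞ · ·│6
5│· · · · · · · ·│5
4│· · · · · · ♙ ·│4
3│· · · · · · · ♘│3
2│♙ ♙ ♙ ♙ ♙ ♙ · ♙│2
1│♖ ♘ ♗ ♕ ♔ ♗ · ♖│1
  ─────────────────
  a b c d e f g h

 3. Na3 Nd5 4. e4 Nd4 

  a b c d e f g h
  ─────────────────
8│♜ · ♝ ♛ ♚ ♝ · ♜│8
7│♟ ♟ ♟ ♟ ♟ ♟ ♟ ♟│7
6│· · · · · · · ·│6
5│· · · ♞ · · · ·│5
4│· · · ♞ ♙ · ♙ ·│4
3│♘ · · · · · · ♘│3
2│♙ ♙ ♙ ♙ · ♙ · ♙│2
1│♖ · ♗ ♕ ♔ ♗ · ♖│1
  ─────────────────
  a b c d e f g h

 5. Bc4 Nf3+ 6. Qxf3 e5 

  a b c d e f g h
  ─────────────────
8│♜ · ♝ ♛ ♚ ♝ · ♜│8
7│♟ ♟ ♟ ♟ · ♟ ♟ ♟│7
6│· · · · · · · ·│6
5│· · · ♞ ♟ · · ·│5
4│· · ♗ · ♙ · ♙ ·│4
3│♘ · · · · ♕ · ♘│3
2│♙ ♙ ♙ ♙ · ♙ · ♙│2
1│♖ · ♗ · ♔ · · ♖│1
  ─────────────────
  a b c d e f g h

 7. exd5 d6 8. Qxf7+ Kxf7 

  a b c d e f g h
  ─────────────────
8│♜ · ♝ ♛ · ♝ · ♜│8
7│♟ ♟ ♟ · · ♚ ♟ ♟│7
6│· · · ♟ · · · ·│6
5│· · · ♙ ♟ · · ·│5
4│· · ♗ · · · ♙ ·│4
3│♘ · · · · · · ♘│3
2│♙ ♙ ♙ ♙ · ♙ · ♙│2
1│♖ · ♗ · ♔ · · ♖│1
  ─────────────────
  a b c d e f g h

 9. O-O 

  a b c d e f g h
  ─────────────────
8│♜ · ♝ ♛ · ♝ · ♜│8
7│♟ ♟ ♟ · · ♚ ♟ ♟│7
6│· · · ♟ · · · ·│6
5│· · · ♙ ♟ · · ·│5
4│· · ♗ · · · ♙ ·│4
3│♘ · · · · · · ♘│3
2│♙ ♙ ♙ ♙ · ♙ · ♙│2
1│♖ · ♗ · · ♖ ♔ ·│1
  ─────────────────
  a b c d e f g h


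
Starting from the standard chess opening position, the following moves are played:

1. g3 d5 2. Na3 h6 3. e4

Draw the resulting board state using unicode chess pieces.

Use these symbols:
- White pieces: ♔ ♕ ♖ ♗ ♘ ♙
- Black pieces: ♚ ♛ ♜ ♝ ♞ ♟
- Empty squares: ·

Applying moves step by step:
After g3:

♜ ♞ ♝ ♛ ♚ ♝ ♞ ♜
♟ ♟ ♟ ♟ ♟ ♟ ♟ ♟
· · · · · · · ·
· · · · · · · ·
· · · · · · · ·
· · · · · · ♙ ·
♙ ♙ ♙ ♙ ♙ ♙ · ♙
♖ ♘ ♗ ♕ ♔ ♗ ♘ ♖


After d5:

♜ ♞ ♝ ♛ ♚ ♝ ♞ ♜
♟ ♟ ♟ · ♟ ♟ ♟ ♟
· · · · · · · ·
· · · ♟ · · · ·
· · · · · · · ·
· · · · · · ♙ ·
♙ ♙ ♙ ♙ ♙ ♙ · ♙
♖ ♘ ♗ ♕ ♔ ♗ ♘ ♖


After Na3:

♜ ♞ ♝ ♛ ♚ ♝ ♞ ♜
♟ ♟ ♟ · ♟ ♟ ♟ ♟
· · · · · · · ·
· · · ♟ · · · ·
· · · · · · · ·
♘ · · · · · ♙ ·
♙ ♙ ♙ ♙ ♙ ♙ · ♙
♖ · ♗ ♕ ♔ ♗ ♘ ♖


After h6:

♜ ♞ ♝ ♛ ♚ ♝ ♞ ♜
♟ ♟ ♟ · ♟ ♟ ♟ ·
· · · · · · · ♟
· · · ♟ · · · ·
· · · · · · · ·
♘ · · · · · ♙ ·
♙ ♙ ♙ ♙ ♙ ♙ · ♙
♖ · ♗ ♕ ♔ ♗ ♘ ♖


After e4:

♜ ♞ ♝ ♛ ♚ ♝ ♞ ♜
♟ ♟ ♟ · ♟ ♟ ♟ ·
· · · · · · · ♟
· · · ♟ · · · ·
· · · · ♙ · · ·
♘ · · · · · ♙ ·
♙ ♙ ♙ ♙ · ♙ · ♙
♖ · ♗ ♕ ♔ ♗ ♘ ♖



  a b c d e f g h
  ─────────────────
8│♜ ♞ ♝ ♛ ♚ ♝ ♞ ♜│8
7│♟ ♟ ♟ · ♟ ♟ ♟ ·│7
6│· · · · · · · ♟│6
5│· · · ♟ · · · ·│5
4│· · · · ♙ · · ·│4
3│♘ · · · · · ♙ ·│3
2│♙ ♙ ♙ ♙ · ♙ · ♙│2
1│♖ · ♗ ♕ ♔ ♗ ♘ ♖│1
  ─────────────────
  a b c d e f g h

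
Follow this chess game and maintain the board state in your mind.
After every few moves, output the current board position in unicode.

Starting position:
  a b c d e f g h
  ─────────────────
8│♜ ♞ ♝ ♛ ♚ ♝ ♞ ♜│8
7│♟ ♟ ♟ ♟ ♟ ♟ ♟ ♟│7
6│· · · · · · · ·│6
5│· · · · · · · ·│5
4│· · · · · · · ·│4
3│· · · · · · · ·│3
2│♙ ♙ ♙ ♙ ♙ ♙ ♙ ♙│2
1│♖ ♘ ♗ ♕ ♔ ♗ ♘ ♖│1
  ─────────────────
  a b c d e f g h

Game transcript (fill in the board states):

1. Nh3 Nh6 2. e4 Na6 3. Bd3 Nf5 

  a b c d e f g h
  ─────────────────
8│♜ · ♝ ♛ ♚ ♝ · ♜│8
7│♟ ♟ ♟ ♟ ♟ ♟ ♟ ♟│7
6│♞ · · · · · · ·│6
5│· · · · · ♞ · ·│5
4│· · · · ♙ · · ·│4
3│· · · ♗ · · · ♘│3
2│♙ ♙ ♙ ♙ · ♙ ♙ ♙│2
1│♖ ♘ ♗ ♕ ♔ · · ♖│1
  ─────────────────
  a b c d e f g h

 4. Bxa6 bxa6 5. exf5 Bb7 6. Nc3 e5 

  a b c d e f g h
  ─────────────────
8│♜ · · ♛ ♚ ♝ · ♜│8
7│♟ ♝ ♟ ♟ · ♟ ♟ ♟│7
6│♟ · · · · · · ·│6
5│· · · · ♟ ♙ · ·│5
4│· · · · · · · ·│4
3│· · ♘ · · · · ♘│3
2│♙ ♙ ♙ ♙ · ♙ ♙ ♙│2
1│♖ · ♗ ♕ ♔ · · ♖│1
  ─────────────────
  a b c d e f g h

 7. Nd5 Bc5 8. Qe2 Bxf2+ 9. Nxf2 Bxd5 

  a b c d e f g h
  ─────────────────
8│♜ · · ♛ ♚ · · ♜│8
7│♟ · ♟ ♟ · ♟ ♟ ♟│7
6│♟ · · · · · · ·│6
5│· · · ♝ ♟ ♙ · ·│5
4│· · · · · · · ·│4
3│· · · · · · · ·│3
2│♙ ♙ ♙ ♙ ♕ ♘ ♙ ♙│2
1│♖ · ♗ · ♔ · · ♖│1
  ─────────────────
  a b c d e f g h

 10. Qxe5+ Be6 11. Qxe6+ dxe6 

  a b c d e f g h
  ─────────────────
8│♜ · · ♛ ♚ · · ♜│8
7│♟ · ♟ · · ♟ ♟ ♟│7
6│♟ · · · ♟ · · ·│6
5│· · · · · ♙ · ·│5
4│· · · · · · · ·│4
3│· · · · · · · ·│3
2│♙ ♙ ♙ ♙ · ♘ ♙ ♙│2
1│♖ · ♗ · ♔ · · ♖│1
  ─────────────────
  a b c d e f g h


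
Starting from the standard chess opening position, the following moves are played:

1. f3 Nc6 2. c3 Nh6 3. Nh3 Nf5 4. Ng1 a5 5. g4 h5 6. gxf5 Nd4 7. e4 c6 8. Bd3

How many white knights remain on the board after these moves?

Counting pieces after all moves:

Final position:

  a b c d e f g h
  ─────────────────
8│♜ · ♝ ♛ ♚ ♝ · ♜│8
7│· ♟ · ♟ ♟ ♟ ♟ ·│7
6│· · ♟ · · · · ·│6
5│♟ · · · · ♙ · ♟│5
4│· · · ♞ ♙ · · ·│4
3│· · ♙ ♗ · ♙ · ·│3
2│♙ ♙ · ♙ · · · ♙│2
1│♖ ♘ ♗ ♕ ♔ · ♘ ♖│1
  ─────────────────
  a b c d e f g h


2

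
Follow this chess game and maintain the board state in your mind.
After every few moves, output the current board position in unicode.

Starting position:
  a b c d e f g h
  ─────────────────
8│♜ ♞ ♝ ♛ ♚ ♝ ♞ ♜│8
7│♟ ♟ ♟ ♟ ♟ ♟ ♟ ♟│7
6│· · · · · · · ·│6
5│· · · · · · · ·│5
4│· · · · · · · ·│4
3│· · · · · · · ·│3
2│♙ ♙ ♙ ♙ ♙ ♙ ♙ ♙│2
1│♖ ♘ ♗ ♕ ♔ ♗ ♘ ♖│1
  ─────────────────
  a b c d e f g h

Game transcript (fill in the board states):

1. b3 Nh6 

  a b c d e f g h
  ─────────────────
8│♜ ♞ ♝ ♛ ♚ ♝ · ♜│8
7│♟ ♟ ♟ ♟ ♟ ♟ ♟ ♟│7
6│· · · · · · · ♞│6
5│· · · · · · · ·│5
4│· · · · · · · ·│4
3│· ♙ · · · · · ·│3
2│♙ · ♙ ♙ ♙ ♙ ♙ ♙│2
1│♖ ♘ ♗ ♕ ♔ ♗ ♘ ♖│1
  ─────────────────
  a b c d e f g h

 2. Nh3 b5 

  a b c d e f g h
  ─────────────────
8│♜ ♞ ♝ ♛ ♚ ♝ · ♜│8
7│♟ · ♟ ♟ ♟ ♟ ♟ ♟│7
6│· · · · · · · ♞│6
5│· ♟ · · · · · ·│5
4│· · · · · · · ·│4
3│· ♙ · · · · · ♘│3
2│♙ · ♙ ♙ ♙ ♙ ♙ ♙│2
1│♖ ♘ ♗ ♕ ♔ ♗ · ♖│1
  ─────────────────
  a b c d e f g h

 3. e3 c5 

  a b c d e f g h
  ─────────────────
8│♜ ♞ ♝ ♛ ♚ ♝ · ♜│8
7│♟ · · ♟ ♟ ♟ ♟ ♟│7
6│· · · · · · · ♞│6
5│· ♟ ♟ · · · · ·│5
4│· · · · · · · ·│4
3│· ♙ · · ♙ · · ♘│3
2│♙ · ♙ ♙ · ♙ ♙ ♙│2
1│♖ ♘ ♗ ♕ ♔ ♗ · ♖│1
  ─────────────────
  a b c d e f g h

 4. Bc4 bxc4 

  a b c d e f g h
  ─────────────────
8│♜ ♞ ♝ ♛ ♚ ♝ · ♜│8
7│♟ · · ♟ ♟ ♟ ♟ ♟│7
6│· · · · · · · ♞│6
5│· · ♟ · · · · ·│5
4│· · ♟ · · · · ·│4
3│· ♙ · · ♙ · · ♘│3
2│♙ · ♙ ♙ · ♙ ♙ ♙│2
1│♖ ♘ ♗ ♕ ♔ · · ♖│1
  ─────────────────
  a b c d e f g h

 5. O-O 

  a b c d e f g h
  ─────────────────
8│♜ ♞ ♝ ♛ ♚ ♝ · ♜│8
7│♟ · · ♟ ♟ ♟ ♟ ♟│7
6│· · · · · · · ♞│6
5│· · ♟ · · · · ·│5
4│· · ♟ · · · · ·│4
3│· ♙ · · ♙ · · ♘│3
2│♙ · ♙ ♙ · ♙ ♙ ♙│2
1│♖ ♘ ♗ ♕ · ♖ ♔ ·│1
  ─────────────────
  a b c d e f g h


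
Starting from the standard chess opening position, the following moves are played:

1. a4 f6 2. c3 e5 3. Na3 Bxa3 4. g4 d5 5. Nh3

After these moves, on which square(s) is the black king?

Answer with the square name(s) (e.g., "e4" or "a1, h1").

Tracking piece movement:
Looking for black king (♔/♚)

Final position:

  a b c d e f g h
  ─────────────────
8│♜ ♞ ♝ ♛ ♚ · ♞ ♜│8
7│♟ ♟ ♟ · · · ♟ ♟│7
6│· · · · · ♟ · ·│6
5│· · · ♟ ♟ · · ·│5
4│♙ · · · · · ♙ ·│4
3│♝ · ♙ · · · · ♘│3
2│· ♙ · ♙ ♙ ♙ · ♙│2
1│♖ · ♗ ♕ ♔ ♗ · ♖│1
  ─────────────────
  a b c d e f g h


e8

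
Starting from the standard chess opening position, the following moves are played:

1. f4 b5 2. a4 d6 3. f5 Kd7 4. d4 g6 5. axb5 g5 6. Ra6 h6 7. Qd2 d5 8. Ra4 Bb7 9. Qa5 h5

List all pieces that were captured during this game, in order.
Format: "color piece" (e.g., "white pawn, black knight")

Tracking captures:
  axb5: captured black pawn

black pawn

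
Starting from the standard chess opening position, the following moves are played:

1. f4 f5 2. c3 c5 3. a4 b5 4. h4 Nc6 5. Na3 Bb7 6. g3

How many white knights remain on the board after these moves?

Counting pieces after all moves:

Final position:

  a b c d e f g h
  ─────────────────
8│♜ · · ♛ ♚ ♝ ♞ ♜│8
7│♟ ♝ · ♟ ♟ · ♟ ♟│7
6│· · ♞ · · · · ·│6
5│· ♟ ♟ · · ♟ · ·│5
4│♙ · · · · ♙ · ♙│4
3│♘ · ♙ · · · ♙ ·│3
2│· ♙ · ♙ ♙ · · ·│2
1│♖ · ♗ ♕ ♔ ♗ ♘ ♖│1
  ─────────────────
  a b c d e f g h


2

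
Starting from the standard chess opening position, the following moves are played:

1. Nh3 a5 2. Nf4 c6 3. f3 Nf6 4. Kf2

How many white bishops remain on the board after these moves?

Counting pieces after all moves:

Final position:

  a b c d e f g h
  ─────────────────
8│♜ ♞ ♝ ♛ ♚ ♝ · ♜│8
7│· ♟ · ♟ ♟ ♟ ♟ ♟│7
6│· · ♟ · · ♞ · ·│6
5│♟ · · · · · · ·│5
4│· · · · · ♘ · ·│4
3│· · · · · ♙ · ·│3
2│♙ ♙ ♙ ♙ ♙ ♔ ♙ ♙│2
1│♖ ♘ ♗ ♕ · ♗ · ♖│1
  ─────────────────
  a b c d e f g h


2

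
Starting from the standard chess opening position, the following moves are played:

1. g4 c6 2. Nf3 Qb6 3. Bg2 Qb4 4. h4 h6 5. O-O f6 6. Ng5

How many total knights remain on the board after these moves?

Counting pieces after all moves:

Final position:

  a b c d e f g h
  ─────────────────
8│♜ ♞ ♝ · ♚ ♝ ♞ ♜│8
7│♟ ♟ · ♟ ♟ · ♟ ·│7
6│· · ♟ · · ♟ · ♟│6
5│· · · · · · ♘ ·│5
4│· ♛ · · · · ♙ ♙│4
3│· · · · · · · ·│3
2│♙ ♙ ♙ ♙ ♙ ♙ ♗ ·│2
1│♖ ♘ ♗ ♕ · ♖ ♔ ·│1
  ─────────────────
  a b c d e f g h


4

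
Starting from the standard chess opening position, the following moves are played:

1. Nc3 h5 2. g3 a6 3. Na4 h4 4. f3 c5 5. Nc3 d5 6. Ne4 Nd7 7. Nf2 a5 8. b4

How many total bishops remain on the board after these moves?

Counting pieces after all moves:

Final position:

  a b c d e f g h
  ─────────────────
8│♜ · ♝ ♛ ♚ ♝ ♞ ♜│8
7│· ♟ · ♞ ♟ ♟ ♟ ·│7
6│· · · · · · · ·│6
5│♟ · ♟ ♟ · · · ·│5
4│· ♙ · · · · · ♟│4
3│· · · · · ♙ ♙ ·│3
2│♙ · ♙ ♙ ♙ ♘ · ♙│2
1│♖ · ♗ ♕ ♔ ♗ ♘ ♖│1
  ─────────────────
  a b c d e f g h


4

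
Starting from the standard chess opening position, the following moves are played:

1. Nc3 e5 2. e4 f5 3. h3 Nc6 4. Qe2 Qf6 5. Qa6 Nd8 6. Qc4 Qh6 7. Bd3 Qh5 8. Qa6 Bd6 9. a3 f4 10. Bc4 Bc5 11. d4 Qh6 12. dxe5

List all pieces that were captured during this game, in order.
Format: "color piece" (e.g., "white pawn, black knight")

Tracking captures:
  dxe5: captured black pawn

black pawn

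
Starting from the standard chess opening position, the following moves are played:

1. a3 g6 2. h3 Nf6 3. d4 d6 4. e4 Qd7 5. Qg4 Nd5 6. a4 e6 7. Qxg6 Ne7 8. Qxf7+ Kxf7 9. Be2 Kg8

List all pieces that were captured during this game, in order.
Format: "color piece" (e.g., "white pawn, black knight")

Tracking captures:
  Qxg6: captured black pawn
  Qxf7+: captured black pawn
  Kxf7: captured white queen

black pawn, black pawn, white queen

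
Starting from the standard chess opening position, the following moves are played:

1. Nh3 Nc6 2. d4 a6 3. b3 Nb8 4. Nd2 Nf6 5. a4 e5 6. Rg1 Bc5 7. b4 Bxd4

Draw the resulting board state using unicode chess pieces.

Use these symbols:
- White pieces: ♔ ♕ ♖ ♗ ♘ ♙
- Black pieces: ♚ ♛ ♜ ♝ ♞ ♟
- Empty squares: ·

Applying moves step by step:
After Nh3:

♜ ♞ ♝ ♛ ♚ ♝ ♞ ♜
♟ ♟ ♟ ♟ ♟ ♟ ♟ ♟
· · · · · · · ·
· · · · · · · ·
· · · · · · · ·
· · · · · · · ♘
♙ ♙ ♙ ♙ ♙ ♙ ♙ ♙
♖ ♘ ♗ ♕ ♔ ♗ · ♖


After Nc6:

♜ · ♝ ♛ ♚ ♝ ♞ ♜
♟ ♟ ♟ ♟ ♟ ♟ ♟ ♟
· · ♞ · · · · ·
· · · · · · · ·
· · · · · · · ·
· · · · · · · ♘
♙ ♙ ♙ ♙ ♙ ♙ ♙ ♙
♖ ♘ ♗ ♕ ♔ ♗ · ♖


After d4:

♜ · ♝ ♛ ♚ ♝ ♞ ♜
♟ ♟ ♟ ♟ ♟ ♟ ♟ ♟
· · ♞ · · · · ·
· · · · · · · ·
· · · ♙ · · · ·
· · · · · · · ♘
♙ ♙ ♙ · ♙ ♙ ♙ ♙
♖ ♘ ♗ ♕ ♔ ♗ · ♖


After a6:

♜ · ♝ ♛ ♚ ♝ ♞ ♜
· ♟ ♟ ♟ ♟ ♟ ♟ ♟
♟ · ♞ · · · · ·
· · · · · · · ·
· · · ♙ · · · ·
· · · · · · · ♘
♙ ♙ ♙ · ♙ ♙ ♙ ♙
♖ ♘ ♗ ♕ ♔ ♗ · ♖


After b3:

♜ · ♝ ♛ ♚ ♝ ♞ ♜
· ♟ ♟ ♟ ♟ ♟ ♟ ♟
♟ · ♞ · · · · ·
· · · · · · · ·
· · · ♙ · · · ·
· ♙ · · · · · ♘
♙ · ♙ · ♙ ♙ ♙ ♙
♖ ♘ ♗ ♕ ♔ ♗ · ♖


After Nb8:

♜ ♞ ♝ ♛ ♚ ♝ ♞ ♜
· ♟ ♟ ♟ ♟ ♟ ♟ ♟
♟ · · · · · · ·
· · · · · · · ·
· · · ♙ · · · ·
· ♙ · · · · · ♘
♙ · ♙ · ♙ ♙ ♙ ♙
♖ ♘ ♗ ♕ ♔ ♗ · ♖


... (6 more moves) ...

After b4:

♜ ♞ ♝ ♛ ♚ · · ♜
· ♟ ♟ ♟ · ♟ ♟ ♟
♟ · · · · ♞ · ·
· · ♝ · ♟ · · ·
♙ ♙ · ♙ · · · ·
· · · · · · · ♘
· · ♙ ♘ ♙ ♙ ♙ ♙
♖ · ♗ ♕ ♔ ♗ ♖ ·


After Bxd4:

♜ ♞ ♝ ♛ ♚ · · ♜
· ♟ ♟ ♟ · ♟ ♟ ♟
♟ · · · · ♞ · ·
· · · · ♟ · · ·
♙ ♙ · ♝ · · · ·
· · · · · · · ♘
· · ♙ ♘ ♙ ♙ ♙ ♙
♖ · ♗ ♕ ♔ ♗ ♖ ·



  a b c d e f g h
  ─────────────────
8│♜ ♞ ♝ ♛ ♚ · · ♜│8
7│· ♟ ♟ ♟ · ♟ ♟ ♟│7
6│♟ · · · · ♞ · ·│6
5│· · · · ♟ · · ·│5
4│♙ ♙ · ♝ · · · ·│4
3│· · · · · · · ♘│3
2│· · ♙ ♘ ♙ ♙ ♙ ♙│2
1│♖ · ♗ ♕ ♔ ♗ ♖ ·│1
  ─────────────────
  a b c d e f g h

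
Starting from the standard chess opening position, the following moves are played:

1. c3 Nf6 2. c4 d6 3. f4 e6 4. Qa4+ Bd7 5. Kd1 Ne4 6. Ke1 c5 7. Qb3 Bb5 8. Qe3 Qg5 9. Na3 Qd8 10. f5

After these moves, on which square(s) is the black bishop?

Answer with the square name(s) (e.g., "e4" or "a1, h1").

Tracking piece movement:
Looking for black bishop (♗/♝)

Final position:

  a b c d e f g h
  ─────────────────
8│♜ ♞ · ♛ ♚ ♝ · ♜│8
7│♟ ♟ · · · ♟ ♟ ♟│7
6│· · · ♟ ♟ · · ·│6
5│· ♝ ♟ · · ♙ · ·│5
4│· · ♙ · ♞ · · ·│4
3│♘ · · · ♕ · · ·│3
2│♙ ♙ · ♙ ♙ · ♙ ♙│2
1│♖ · ♗ · ♔ ♗ ♘ ♖│1
  ─────────────────
  a b c d e f g h


b5, f8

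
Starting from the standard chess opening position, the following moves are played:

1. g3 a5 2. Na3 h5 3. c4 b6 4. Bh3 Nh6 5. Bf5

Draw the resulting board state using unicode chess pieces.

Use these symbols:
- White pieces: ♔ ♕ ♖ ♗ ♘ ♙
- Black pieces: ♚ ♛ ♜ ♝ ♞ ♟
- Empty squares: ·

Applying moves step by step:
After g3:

♜ ♞ ♝ ♛ ♚ ♝ ♞ ♜
♟ ♟ ♟ ♟ ♟ ♟ ♟ ♟
· · · · · · · ·
· · · · · · · ·
· · · · · · · ·
· · · · · · ♙ ·
♙ ♙ ♙ ♙ ♙ ♙ · ♙
♖ ♘ ♗ ♕ ♔ ♗ ♘ ♖


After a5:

♜ ♞ ♝ ♛ ♚ ♝ ♞ ♜
· ♟ ♟ ♟ ♟ ♟ ♟ ♟
· · · · · · · ·
♟ · · · · · · ·
· · · · · · · ·
· · · · · · ♙ ·
♙ ♙ ♙ ♙ ♙ ♙ · ♙
♖ ♘ ♗ ♕ ♔ ♗ ♘ ♖


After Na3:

♜ ♞ ♝ ♛ ♚ ♝ ♞ ♜
· ♟ ♟ ♟ ♟ ♟ ♟ ♟
· · · · · · · ·
♟ · · · · · · ·
· · · · · · · ·
♘ · · · · · ♙ ·
♙ ♙ ♙ ♙ ♙ ♙ · ♙
♖ · ♗ ♕ ♔ ♗ ♘ ♖


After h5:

♜ ♞ ♝ ♛ ♚ ♝ ♞ ♜
· ♟ ♟ ♟ ♟ ♟ ♟ ·
· · · · · · · ·
♟ · · · · · · ♟
· · · · · · · ·
♘ · · · · · ♙ ·
♙ ♙ ♙ ♙ ♙ ♙ · ♙
♖ · ♗ ♕ ♔ ♗ ♘ ♖


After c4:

♜ ♞ ♝ ♛ ♚ ♝ ♞ ♜
· ♟ ♟ ♟ ♟ ♟ ♟ ·
· · · · · · · ·
♟ · · · · · · ♟
· · ♙ · · · · ·
♘ · · · · · ♙ ·
♙ ♙ · ♙ ♙ ♙ · ♙
♖ · ♗ ♕ ♔ ♗ ♘ ♖


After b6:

♜ ♞ ♝ ♛ ♚ ♝ ♞ ♜
· · ♟ ♟ ♟ ♟ ♟ ·
· ♟ · · · · · ·
♟ · · · · · · ♟
· · ♙ · · · · ·
♘ · · · · · ♙ ·
♙ ♙ · ♙ ♙ ♙ · ♙
♖ · ♗ ♕ ♔ ♗ ♘ ♖


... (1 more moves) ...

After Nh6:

♜ ♞ ♝ ♛ ♚ ♝ · ♜
· · ♟ ♟ ♟ ♟ ♟ ·
· ♟ · · · · · ♞
♟ · · · · · · ♟
· · ♙ · · · · ·
♘ · · · · · ♙ ♗
♙ ♙ · ♙ ♙ ♙ · ♙
♖ · ♗ ♕ ♔ · ♘ ♖


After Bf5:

♜ ♞ ♝ ♛ ♚ ♝ · ♜
· · ♟ ♟ ♟ ♟ ♟ ·
· ♟ · · · · · ♞
♟ · · · · ♗ · ♟
· · ♙ · · · · ·
♘ · · · · · ♙ ·
♙ ♙ · ♙ ♙ ♙ · ♙
♖ · ♗ ♕ ♔ · ♘ ♖



  a b c d e f g h
  ─────────────────
8│♜ ♞ ♝ ♛ ♚ ♝ · ♜│8
7│· · ♟ ♟ ♟ ♟ ♟ ·│7
6│· ♟ · · · · · ♞│6
5│♟ · · · · ♗ · ♟│5
4│· · ♙ · · · · ·│4
3│♘ · · · · · ♙ ·│3
2│♙ ♙ · ♙ ♙ ♙ · ♙│2
1│♖ · ♗ ♕ ♔ · ♘ ♖│1
  ─────────────────
  a b c d e f g h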